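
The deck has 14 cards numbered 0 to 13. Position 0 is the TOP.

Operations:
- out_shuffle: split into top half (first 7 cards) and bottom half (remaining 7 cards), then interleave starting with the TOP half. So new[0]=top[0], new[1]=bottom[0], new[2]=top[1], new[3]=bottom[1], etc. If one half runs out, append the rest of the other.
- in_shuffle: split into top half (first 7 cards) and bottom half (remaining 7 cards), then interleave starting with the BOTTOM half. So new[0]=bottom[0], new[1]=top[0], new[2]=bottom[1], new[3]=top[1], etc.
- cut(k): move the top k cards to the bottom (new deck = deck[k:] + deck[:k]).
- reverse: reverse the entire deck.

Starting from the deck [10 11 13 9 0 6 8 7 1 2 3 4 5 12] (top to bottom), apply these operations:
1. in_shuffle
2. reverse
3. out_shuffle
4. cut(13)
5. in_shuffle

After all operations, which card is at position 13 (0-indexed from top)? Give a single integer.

After op 1 (in_shuffle): [7 10 1 11 2 13 3 9 4 0 5 6 12 8]
After op 2 (reverse): [8 12 6 5 0 4 9 3 13 2 11 1 10 7]
After op 3 (out_shuffle): [8 3 12 13 6 2 5 11 0 1 4 10 9 7]
After op 4 (cut(13)): [7 8 3 12 13 6 2 5 11 0 1 4 10 9]
After op 5 (in_shuffle): [5 7 11 8 0 3 1 12 4 13 10 6 9 2]
Position 13: card 2.

Answer: 2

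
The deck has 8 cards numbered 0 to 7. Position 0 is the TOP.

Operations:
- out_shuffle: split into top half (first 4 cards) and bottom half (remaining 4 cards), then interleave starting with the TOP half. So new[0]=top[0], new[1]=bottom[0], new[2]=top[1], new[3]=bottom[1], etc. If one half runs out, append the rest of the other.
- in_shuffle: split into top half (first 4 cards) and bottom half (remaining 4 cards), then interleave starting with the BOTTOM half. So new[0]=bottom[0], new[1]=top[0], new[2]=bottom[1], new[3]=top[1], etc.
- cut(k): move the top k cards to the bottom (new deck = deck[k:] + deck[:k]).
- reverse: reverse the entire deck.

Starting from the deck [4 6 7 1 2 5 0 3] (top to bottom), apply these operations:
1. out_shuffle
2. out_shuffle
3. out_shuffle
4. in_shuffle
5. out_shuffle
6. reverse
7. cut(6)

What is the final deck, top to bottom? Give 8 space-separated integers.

Answer: 0 2 1 6 3 5 7 4

Derivation:
After op 1 (out_shuffle): [4 2 6 5 7 0 1 3]
After op 2 (out_shuffle): [4 7 2 0 6 1 5 3]
After op 3 (out_shuffle): [4 6 7 1 2 5 0 3]
After op 4 (in_shuffle): [2 4 5 6 0 7 3 1]
After op 5 (out_shuffle): [2 0 4 7 5 3 6 1]
After op 6 (reverse): [1 6 3 5 7 4 0 2]
After op 7 (cut(6)): [0 2 1 6 3 5 7 4]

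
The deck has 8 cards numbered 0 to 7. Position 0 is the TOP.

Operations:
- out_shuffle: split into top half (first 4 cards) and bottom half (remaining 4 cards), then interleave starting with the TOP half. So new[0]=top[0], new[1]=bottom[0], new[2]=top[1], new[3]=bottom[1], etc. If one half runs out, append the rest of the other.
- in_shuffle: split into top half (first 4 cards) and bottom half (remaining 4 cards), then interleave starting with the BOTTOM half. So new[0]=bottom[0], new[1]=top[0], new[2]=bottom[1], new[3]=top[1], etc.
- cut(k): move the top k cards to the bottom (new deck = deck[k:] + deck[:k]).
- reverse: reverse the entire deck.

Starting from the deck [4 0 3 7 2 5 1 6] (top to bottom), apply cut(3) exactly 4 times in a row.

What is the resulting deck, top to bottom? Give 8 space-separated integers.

After op 1 (cut(3)): [7 2 5 1 6 4 0 3]
After op 2 (cut(3)): [1 6 4 0 3 7 2 5]
After op 3 (cut(3)): [0 3 7 2 5 1 6 4]
After op 4 (cut(3)): [2 5 1 6 4 0 3 7]

Answer: 2 5 1 6 4 0 3 7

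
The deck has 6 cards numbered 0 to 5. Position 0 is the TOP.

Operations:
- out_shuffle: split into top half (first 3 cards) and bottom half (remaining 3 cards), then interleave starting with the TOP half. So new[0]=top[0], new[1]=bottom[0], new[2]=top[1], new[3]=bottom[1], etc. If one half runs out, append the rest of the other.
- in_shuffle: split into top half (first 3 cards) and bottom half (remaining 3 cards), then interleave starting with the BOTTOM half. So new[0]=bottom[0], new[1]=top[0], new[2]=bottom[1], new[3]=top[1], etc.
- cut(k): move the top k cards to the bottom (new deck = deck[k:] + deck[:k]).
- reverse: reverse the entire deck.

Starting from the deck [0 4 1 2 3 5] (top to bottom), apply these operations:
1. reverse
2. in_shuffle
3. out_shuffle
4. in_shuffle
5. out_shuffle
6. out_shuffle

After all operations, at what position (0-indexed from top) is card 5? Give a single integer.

Answer: 5

Derivation:
After op 1 (reverse): [5 3 2 1 4 0]
After op 2 (in_shuffle): [1 5 4 3 0 2]
After op 3 (out_shuffle): [1 3 5 0 4 2]
After op 4 (in_shuffle): [0 1 4 3 2 5]
After op 5 (out_shuffle): [0 3 1 2 4 5]
After op 6 (out_shuffle): [0 2 3 4 1 5]
Card 5 is at position 5.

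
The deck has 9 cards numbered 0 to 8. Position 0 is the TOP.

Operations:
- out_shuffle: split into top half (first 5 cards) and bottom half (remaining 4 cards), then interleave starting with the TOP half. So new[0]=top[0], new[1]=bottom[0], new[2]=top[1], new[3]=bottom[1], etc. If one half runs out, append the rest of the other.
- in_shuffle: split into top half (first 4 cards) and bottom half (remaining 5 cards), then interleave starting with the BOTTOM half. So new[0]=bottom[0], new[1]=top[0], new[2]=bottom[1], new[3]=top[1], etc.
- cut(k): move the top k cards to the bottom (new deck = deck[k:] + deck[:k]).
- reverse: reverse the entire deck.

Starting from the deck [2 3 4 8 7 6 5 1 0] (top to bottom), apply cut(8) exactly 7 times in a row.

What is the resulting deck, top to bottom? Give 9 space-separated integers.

Answer: 4 8 7 6 5 1 0 2 3

Derivation:
After op 1 (cut(8)): [0 2 3 4 8 7 6 5 1]
After op 2 (cut(8)): [1 0 2 3 4 8 7 6 5]
After op 3 (cut(8)): [5 1 0 2 3 4 8 7 6]
After op 4 (cut(8)): [6 5 1 0 2 3 4 8 7]
After op 5 (cut(8)): [7 6 5 1 0 2 3 4 8]
After op 6 (cut(8)): [8 7 6 5 1 0 2 3 4]
After op 7 (cut(8)): [4 8 7 6 5 1 0 2 3]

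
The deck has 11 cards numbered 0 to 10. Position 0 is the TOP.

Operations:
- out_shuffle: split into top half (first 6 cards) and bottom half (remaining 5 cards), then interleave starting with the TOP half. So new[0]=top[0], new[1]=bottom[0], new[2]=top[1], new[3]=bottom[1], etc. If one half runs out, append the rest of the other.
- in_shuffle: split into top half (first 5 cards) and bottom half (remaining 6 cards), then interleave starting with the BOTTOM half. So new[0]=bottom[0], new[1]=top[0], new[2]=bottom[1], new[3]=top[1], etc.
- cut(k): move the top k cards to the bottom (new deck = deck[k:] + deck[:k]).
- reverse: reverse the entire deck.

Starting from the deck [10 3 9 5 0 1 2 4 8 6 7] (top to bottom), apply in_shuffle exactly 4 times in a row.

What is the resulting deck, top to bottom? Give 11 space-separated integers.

Answer: 8 2 0 9 10 6 4 1 5 3 7

Derivation:
After op 1 (in_shuffle): [1 10 2 3 4 9 8 5 6 0 7]
After op 2 (in_shuffle): [9 1 8 10 5 2 6 3 0 4 7]
After op 3 (in_shuffle): [2 9 6 1 3 8 0 10 4 5 7]
After op 4 (in_shuffle): [8 2 0 9 10 6 4 1 5 3 7]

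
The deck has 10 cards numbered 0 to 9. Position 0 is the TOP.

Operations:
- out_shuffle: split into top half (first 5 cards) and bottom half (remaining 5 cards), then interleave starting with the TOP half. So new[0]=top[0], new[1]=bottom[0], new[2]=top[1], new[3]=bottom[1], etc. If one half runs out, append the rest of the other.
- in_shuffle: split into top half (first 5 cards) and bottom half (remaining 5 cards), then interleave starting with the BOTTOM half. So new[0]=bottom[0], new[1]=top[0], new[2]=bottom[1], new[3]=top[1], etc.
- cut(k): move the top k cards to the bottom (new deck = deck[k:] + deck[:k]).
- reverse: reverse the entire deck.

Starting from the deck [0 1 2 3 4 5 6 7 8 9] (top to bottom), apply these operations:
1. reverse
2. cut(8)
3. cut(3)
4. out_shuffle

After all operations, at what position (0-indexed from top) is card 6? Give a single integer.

After op 1 (reverse): [9 8 7 6 5 4 3 2 1 0]
After op 2 (cut(8)): [1 0 9 8 7 6 5 4 3 2]
After op 3 (cut(3)): [8 7 6 5 4 3 2 1 0 9]
After op 4 (out_shuffle): [8 3 7 2 6 1 5 0 4 9]
Card 6 is at position 4.

Answer: 4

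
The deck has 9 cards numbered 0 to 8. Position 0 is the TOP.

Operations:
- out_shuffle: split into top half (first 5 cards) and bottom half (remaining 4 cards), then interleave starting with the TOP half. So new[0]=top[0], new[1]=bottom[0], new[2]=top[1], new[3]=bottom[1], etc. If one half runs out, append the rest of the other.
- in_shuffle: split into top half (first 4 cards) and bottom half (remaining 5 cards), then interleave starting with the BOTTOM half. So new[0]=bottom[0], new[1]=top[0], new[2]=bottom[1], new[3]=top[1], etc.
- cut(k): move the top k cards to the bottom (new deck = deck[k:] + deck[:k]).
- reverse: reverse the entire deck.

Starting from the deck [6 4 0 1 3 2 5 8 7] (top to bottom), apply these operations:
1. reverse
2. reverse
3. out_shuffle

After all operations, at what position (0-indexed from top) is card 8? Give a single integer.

After op 1 (reverse): [7 8 5 2 3 1 0 4 6]
After op 2 (reverse): [6 4 0 1 3 2 5 8 7]
After op 3 (out_shuffle): [6 2 4 5 0 8 1 7 3]
Card 8 is at position 5.

Answer: 5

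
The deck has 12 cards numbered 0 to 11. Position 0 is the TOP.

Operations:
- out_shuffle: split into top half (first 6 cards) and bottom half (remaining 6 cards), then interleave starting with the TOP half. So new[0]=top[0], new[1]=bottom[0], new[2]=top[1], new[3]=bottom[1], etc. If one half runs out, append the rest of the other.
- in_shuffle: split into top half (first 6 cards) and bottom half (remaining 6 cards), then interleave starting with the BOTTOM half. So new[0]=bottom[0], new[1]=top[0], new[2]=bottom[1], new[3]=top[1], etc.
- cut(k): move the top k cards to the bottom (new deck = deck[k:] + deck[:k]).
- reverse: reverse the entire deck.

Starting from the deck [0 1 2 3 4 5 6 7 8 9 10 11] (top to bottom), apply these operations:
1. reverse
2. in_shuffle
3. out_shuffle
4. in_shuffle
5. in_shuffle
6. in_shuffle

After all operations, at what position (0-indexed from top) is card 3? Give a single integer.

After op 1 (reverse): [11 10 9 8 7 6 5 4 3 2 1 0]
After op 2 (in_shuffle): [5 11 4 10 3 9 2 8 1 7 0 6]
After op 3 (out_shuffle): [5 2 11 8 4 1 10 7 3 0 9 6]
After op 4 (in_shuffle): [10 5 7 2 3 11 0 8 9 4 6 1]
After op 5 (in_shuffle): [0 10 8 5 9 7 4 2 6 3 1 11]
After op 6 (in_shuffle): [4 0 2 10 6 8 3 5 1 9 11 7]
Card 3 is at position 6.

Answer: 6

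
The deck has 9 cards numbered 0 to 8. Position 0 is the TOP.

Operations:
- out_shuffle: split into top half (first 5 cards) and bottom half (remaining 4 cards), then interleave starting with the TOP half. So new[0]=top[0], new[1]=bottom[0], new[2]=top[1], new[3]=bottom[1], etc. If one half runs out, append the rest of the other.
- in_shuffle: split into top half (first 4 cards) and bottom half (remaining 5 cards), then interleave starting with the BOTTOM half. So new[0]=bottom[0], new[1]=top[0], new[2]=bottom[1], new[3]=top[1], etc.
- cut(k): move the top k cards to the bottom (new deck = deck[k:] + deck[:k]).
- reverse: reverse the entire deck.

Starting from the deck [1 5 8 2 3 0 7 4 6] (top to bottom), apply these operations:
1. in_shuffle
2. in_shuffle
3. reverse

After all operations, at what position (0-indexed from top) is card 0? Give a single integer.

Answer: 3

Derivation:
After op 1 (in_shuffle): [3 1 0 5 7 8 4 2 6]
After op 2 (in_shuffle): [7 3 8 1 4 0 2 5 6]
After op 3 (reverse): [6 5 2 0 4 1 8 3 7]
Card 0 is at position 3.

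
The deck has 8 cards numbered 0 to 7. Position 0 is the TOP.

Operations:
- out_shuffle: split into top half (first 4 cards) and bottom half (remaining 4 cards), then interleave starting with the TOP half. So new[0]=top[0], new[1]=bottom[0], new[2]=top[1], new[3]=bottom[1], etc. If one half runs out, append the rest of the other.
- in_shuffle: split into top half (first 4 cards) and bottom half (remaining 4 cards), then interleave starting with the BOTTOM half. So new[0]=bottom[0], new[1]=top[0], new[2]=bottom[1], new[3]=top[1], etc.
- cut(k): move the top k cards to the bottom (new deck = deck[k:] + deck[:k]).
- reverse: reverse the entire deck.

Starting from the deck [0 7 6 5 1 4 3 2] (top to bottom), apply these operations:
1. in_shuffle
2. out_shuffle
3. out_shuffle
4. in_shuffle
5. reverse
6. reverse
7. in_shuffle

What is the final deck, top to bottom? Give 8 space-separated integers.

Answer: 6 0 3 1 5 7 2 4

Derivation:
After op 1 (in_shuffle): [1 0 4 7 3 6 2 5]
After op 2 (out_shuffle): [1 3 0 6 4 2 7 5]
After op 3 (out_shuffle): [1 4 3 2 0 7 6 5]
After op 4 (in_shuffle): [0 1 7 4 6 3 5 2]
After op 5 (reverse): [2 5 3 6 4 7 1 0]
After op 6 (reverse): [0 1 7 4 6 3 5 2]
After op 7 (in_shuffle): [6 0 3 1 5 7 2 4]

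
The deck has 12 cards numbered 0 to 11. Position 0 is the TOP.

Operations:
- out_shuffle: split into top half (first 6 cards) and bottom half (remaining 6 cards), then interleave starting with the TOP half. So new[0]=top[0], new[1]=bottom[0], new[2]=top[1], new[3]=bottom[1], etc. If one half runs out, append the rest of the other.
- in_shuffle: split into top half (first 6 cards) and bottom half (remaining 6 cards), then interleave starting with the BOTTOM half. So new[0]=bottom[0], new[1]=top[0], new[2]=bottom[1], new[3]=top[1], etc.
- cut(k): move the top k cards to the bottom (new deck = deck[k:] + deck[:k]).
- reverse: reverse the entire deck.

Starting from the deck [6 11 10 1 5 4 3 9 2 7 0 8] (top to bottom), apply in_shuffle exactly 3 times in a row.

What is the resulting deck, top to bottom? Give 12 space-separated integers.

After op 1 (in_shuffle): [3 6 9 11 2 10 7 1 0 5 8 4]
After op 2 (in_shuffle): [7 3 1 6 0 9 5 11 8 2 4 10]
After op 3 (in_shuffle): [5 7 11 3 8 1 2 6 4 0 10 9]

Answer: 5 7 11 3 8 1 2 6 4 0 10 9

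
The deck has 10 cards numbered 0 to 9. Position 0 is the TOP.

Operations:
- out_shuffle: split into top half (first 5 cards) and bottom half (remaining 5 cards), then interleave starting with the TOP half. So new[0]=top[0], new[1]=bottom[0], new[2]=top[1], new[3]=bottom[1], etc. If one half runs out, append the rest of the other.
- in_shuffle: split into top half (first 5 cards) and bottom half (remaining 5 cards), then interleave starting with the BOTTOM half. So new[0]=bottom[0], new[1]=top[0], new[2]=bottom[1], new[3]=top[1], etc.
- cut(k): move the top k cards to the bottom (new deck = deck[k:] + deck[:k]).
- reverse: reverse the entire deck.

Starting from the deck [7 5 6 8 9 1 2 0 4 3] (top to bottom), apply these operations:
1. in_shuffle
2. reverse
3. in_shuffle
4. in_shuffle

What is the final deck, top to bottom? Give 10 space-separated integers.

Answer: 8 0 7 9 4 5 1 3 6 2

Derivation:
After op 1 (in_shuffle): [1 7 2 5 0 6 4 8 3 9]
After op 2 (reverse): [9 3 8 4 6 0 5 2 7 1]
After op 3 (in_shuffle): [0 9 5 3 2 8 7 4 1 6]
After op 4 (in_shuffle): [8 0 7 9 4 5 1 3 6 2]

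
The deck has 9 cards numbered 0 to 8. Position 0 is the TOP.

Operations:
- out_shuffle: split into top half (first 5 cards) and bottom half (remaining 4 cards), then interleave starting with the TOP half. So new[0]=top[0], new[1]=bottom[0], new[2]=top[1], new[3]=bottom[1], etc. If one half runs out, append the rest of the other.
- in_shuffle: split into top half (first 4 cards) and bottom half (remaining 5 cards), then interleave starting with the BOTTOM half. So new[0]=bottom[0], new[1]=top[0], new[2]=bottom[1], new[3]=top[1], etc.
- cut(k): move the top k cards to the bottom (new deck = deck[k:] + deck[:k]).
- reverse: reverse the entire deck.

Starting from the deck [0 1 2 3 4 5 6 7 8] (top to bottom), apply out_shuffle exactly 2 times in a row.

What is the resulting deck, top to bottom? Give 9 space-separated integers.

After op 1 (out_shuffle): [0 5 1 6 2 7 3 8 4]
After op 2 (out_shuffle): [0 7 5 3 1 8 6 4 2]

Answer: 0 7 5 3 1 8 6 4 2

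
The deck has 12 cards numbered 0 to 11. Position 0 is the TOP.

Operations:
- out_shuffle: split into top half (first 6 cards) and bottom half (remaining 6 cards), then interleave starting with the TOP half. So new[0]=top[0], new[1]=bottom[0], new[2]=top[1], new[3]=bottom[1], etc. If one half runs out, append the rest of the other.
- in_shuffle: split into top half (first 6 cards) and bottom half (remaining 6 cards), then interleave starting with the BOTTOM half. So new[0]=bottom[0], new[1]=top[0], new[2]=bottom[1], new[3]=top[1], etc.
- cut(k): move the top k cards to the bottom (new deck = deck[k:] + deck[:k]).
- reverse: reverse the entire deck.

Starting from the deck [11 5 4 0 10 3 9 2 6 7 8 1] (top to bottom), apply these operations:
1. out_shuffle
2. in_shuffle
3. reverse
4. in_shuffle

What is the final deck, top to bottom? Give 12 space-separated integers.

Answer: 5 6 10 1 9 4 7 3 11 2 0 8

Derivation:
After op 1 (out_shuffle): [11 9 5 2 4 6 0 7 10 8 3 1]
After op 2 (in_shuffle): [0 11 7 9 10 5 8 2 3 4 1 6]
After op 3 (reverse): [6 1 4 3 2 8 5 10 9 7 11 0]
After op 4 (in_shuffle): [5 6 10 1 9 4 7 3 11 2 0 8]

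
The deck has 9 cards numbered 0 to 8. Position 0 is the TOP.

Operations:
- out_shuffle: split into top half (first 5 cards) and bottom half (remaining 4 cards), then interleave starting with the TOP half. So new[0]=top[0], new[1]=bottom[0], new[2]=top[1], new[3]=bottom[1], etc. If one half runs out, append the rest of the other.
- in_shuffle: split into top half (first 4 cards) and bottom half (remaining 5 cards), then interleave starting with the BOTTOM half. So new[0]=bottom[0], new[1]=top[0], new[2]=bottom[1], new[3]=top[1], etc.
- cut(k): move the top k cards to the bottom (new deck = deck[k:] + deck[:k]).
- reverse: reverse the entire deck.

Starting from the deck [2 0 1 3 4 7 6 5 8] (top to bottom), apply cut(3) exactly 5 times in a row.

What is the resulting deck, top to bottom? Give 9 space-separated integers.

After op 1 (cut(3)): [3 4 7 6 5 8 2 0 1]
After op 2 (cut(3)): [6 5 8 2 0 1 3 4 7]
After op 3 (cut(3)): [2 0 1 3 4 7 6 5 8]
After op 4 (cut(3)): [3 4 7 6 5 8 2 0 1]
After op 5 (cut(3)): [6 5 8 2 0 1 3 4 7]

Answer: 6 5 8 2 0 1 3 4 7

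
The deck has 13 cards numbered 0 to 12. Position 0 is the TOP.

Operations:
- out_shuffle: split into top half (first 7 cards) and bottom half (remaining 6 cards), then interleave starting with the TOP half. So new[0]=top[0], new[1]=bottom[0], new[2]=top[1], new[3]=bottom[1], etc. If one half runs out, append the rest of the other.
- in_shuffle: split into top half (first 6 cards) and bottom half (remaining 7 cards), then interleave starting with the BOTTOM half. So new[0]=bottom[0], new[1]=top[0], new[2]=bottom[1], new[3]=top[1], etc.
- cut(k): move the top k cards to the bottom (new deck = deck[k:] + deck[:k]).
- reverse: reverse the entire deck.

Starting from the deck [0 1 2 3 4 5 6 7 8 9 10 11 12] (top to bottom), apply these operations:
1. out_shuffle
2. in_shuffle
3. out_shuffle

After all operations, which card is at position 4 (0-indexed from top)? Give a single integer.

Answer: 10

Derivation:
After op 1 (out_shuffle): [0 7 1 8 2 9 3 10 4 11 5 12 6]
After op 2 (in_shuffle): [3 0 10 7 4 1 11 8 5 2 12 9 6]
After op 3 (out_shuffle): [3 8 0 5 10 2 7 12 4 9 1 6 11]
Position 4: card 10.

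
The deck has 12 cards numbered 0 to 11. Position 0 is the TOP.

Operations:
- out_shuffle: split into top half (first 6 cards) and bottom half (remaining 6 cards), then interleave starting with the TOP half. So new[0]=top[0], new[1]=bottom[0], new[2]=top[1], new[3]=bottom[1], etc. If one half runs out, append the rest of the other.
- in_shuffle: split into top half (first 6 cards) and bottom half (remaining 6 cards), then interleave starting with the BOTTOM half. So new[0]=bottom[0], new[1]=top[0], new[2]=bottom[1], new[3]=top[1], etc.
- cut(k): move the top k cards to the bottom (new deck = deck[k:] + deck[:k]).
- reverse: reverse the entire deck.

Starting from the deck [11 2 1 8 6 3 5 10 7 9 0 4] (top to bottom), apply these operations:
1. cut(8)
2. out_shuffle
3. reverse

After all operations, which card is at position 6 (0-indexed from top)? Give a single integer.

Answer: 6

Derivation:
After op 1 (cut(8)): [7 9 0 4 11 2 1 8 6 3 5 10]
After op 2 (out_shuffle): [7 1 9 8 0 6 4 3 11 5 2 10]
After op 3 (reverse): [10 2 5 11 3 4 6 0 8 9 1 7]
Position 6: card 6.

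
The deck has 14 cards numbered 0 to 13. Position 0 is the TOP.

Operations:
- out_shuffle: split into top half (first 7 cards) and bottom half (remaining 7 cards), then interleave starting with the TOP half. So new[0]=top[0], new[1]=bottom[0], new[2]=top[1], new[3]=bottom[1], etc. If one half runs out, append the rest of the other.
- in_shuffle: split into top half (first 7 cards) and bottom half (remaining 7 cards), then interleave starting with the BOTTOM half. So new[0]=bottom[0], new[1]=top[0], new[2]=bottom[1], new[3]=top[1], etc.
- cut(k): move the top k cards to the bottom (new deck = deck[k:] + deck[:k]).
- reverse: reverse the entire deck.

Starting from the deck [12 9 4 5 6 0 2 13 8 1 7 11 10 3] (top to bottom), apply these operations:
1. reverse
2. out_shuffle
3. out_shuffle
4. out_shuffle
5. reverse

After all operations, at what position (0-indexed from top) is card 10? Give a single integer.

After op 1 (reverse): [3 10 11 7 1 8 13 2 0 6 5 4 9 12]
After op 2 (out_shuffle): [3 2 10 0 11 6 7 5 1 4 8 9 13 12]
After op 3 (out_shuffle): [3 5 2 1 10 4 0 8 11 9 6 13 7 12]
After op 4 (out_shuffle): [3 8 5 11 2 9 1 6 10 13 4 7 0 12]
After op 5 (reverse): [12 0 7 4 13 10 6 1 9 2 11 5 8 3]
Card 10 is at position 5.

Answer: 5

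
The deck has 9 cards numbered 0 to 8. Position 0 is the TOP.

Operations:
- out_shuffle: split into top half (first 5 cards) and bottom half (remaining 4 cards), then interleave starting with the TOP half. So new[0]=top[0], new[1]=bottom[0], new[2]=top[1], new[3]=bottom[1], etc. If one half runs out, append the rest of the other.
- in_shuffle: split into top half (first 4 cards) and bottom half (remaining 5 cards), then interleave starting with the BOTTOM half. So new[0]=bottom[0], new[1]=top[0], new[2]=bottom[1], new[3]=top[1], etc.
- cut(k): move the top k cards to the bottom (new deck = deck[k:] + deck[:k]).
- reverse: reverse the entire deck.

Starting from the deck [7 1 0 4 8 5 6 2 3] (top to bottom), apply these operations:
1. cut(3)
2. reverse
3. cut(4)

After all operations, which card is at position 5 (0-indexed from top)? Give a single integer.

After op 1 (cut(3)): [4 8 5 6 2 3 7 1 0]
After op 2 (reverse): [0 1 7 3 2 6 5 8 4]
After op 3 (cut(4)): [2 6 5 8 4 0 1 7 3]
Position 5: card 0.

Answer: 0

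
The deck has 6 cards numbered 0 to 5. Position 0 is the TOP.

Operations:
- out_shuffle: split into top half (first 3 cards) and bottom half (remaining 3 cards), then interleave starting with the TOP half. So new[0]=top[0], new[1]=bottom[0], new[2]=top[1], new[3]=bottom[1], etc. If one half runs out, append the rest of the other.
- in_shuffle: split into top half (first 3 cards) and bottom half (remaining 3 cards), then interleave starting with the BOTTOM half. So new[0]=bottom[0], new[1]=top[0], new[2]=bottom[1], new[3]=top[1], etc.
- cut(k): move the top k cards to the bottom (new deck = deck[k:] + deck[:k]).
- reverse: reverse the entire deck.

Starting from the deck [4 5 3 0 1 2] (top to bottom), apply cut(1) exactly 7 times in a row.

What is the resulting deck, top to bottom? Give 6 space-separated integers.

Answer: 5 3 0 1 2 4

Derivation:
After op 1 (cut(1)): [5 3 0 1 2 4]
After op 2 (cut(1)): [3 0 1 2 4 5]
After op 3 (cut(1)): [0 1 2 4 5 3]
After op 4 (cut(1)): [1 2 4 5 3 0]
After op 5 (cut(1)): [2 4 5 3 0 1]
After op 6 (cut(1)): [4 5 3 0 1 2]
After op 7 (cut(1)): [5 3 0 1 2 4]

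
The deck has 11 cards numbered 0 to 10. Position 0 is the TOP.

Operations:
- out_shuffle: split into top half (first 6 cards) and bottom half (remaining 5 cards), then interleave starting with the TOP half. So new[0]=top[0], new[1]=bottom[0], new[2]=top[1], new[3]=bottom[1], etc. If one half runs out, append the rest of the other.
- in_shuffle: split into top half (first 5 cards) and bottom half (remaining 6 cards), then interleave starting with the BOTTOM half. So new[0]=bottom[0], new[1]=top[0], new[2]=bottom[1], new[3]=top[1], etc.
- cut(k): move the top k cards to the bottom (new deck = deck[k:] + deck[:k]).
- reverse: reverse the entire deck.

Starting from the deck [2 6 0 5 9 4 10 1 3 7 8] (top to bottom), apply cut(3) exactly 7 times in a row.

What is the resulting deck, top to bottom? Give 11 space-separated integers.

After op 1 (cut(3)): [5 9 4 10 1 3 7 8 2 6 0]
After op 2 (cut(3)): [10 1 3 7 8 2 6 0 5 9 4]
After op 3 (cut(3)): [7 8 2 6 0 5 9 4 10 1 3]
After op 4 (cut(3)): [6 0 5 9 4 10 1 3 7 8 2]
After op 5 (cut(3)): [9 4 10 1 3 7 8 2 6 0 5]
After op 6 (cut(3)): [1 3 7 8 2 6 0 5 9 4 10]
After op 7 (cut(3)): [8 2 6 0 5 9 4 10 1 3 7]

Answer: 8 2 6 0 5 9 4 10 1 3 7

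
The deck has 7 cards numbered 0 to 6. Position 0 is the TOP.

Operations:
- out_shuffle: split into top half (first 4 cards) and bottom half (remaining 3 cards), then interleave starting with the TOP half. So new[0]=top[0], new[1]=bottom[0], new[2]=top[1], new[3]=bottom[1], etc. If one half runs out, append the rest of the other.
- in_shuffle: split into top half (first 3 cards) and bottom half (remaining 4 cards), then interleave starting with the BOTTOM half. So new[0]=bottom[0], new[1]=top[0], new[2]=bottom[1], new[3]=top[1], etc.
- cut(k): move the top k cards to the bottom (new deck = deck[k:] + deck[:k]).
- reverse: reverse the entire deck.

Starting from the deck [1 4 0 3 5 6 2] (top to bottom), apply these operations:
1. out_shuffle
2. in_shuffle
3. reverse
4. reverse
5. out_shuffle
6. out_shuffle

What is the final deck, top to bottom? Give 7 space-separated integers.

After op 1 (out_shuffle): [1 5 4 6 0 2 3]
After op 2 (in_shuffle): [6 1 0 5 2 4 3]
After op 3 (reverse): [3 4 2 5 0 1 6]
After op 4 (reverse): [6 1 0 5 2 4 3]
After op 5 (out_shuffle): [6 2 1 4 0 3 5]
After op 6 (out_shuffle): [6 0 2 3 1 5 4]

Answer: 6 0 2 3 1 5 4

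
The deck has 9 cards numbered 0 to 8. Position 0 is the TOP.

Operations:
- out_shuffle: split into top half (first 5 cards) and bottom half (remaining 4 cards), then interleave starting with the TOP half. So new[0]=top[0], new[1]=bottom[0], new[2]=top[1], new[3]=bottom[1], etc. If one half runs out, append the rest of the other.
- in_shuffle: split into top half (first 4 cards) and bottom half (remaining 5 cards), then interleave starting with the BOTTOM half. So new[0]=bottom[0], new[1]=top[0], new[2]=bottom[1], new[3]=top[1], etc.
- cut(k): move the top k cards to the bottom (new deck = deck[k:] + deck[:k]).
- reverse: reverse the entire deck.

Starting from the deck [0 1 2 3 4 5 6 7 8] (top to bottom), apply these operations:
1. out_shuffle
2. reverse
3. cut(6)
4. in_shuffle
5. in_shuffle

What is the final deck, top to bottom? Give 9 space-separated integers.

After op 1 (out_shuffle): [0 5 1 6 2 7 3 8 4]
After op 2 (reverse): [4 8 3 7 2 6 1 5 0]
After op 3 (cut(6)): [1 5 0 4 8 3 7 2 6]
After op 4 (in_shuffle): [8 1 3 5 7 0 2 4 6]
After op 5 (in_shuffle): [7 8 0 1 2 3 4 5 6]

Answer: 7 8 0 1 2 3 4 5 6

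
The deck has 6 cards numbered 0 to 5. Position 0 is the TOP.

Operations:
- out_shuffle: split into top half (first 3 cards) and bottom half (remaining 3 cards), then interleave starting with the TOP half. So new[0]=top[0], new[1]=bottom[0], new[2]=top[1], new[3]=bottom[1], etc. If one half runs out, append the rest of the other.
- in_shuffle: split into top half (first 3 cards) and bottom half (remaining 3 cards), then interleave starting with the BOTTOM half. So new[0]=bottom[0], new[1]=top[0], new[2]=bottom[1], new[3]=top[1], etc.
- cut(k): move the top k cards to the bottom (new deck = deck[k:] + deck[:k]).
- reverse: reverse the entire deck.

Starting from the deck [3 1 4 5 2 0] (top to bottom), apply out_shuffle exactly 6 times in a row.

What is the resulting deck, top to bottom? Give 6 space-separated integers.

Answer: 3 2 5 4 1 0

Derivation:
After op 1 (out_shuffle): [3 5 1 2 4 0]
After op 2 (out_shuffle): [3 2 5 4 1 0]
After op 3 (out_shuffle): [3 4 2 1 5 0]
After op 4 (out_shuffle): [3 1 4 5 2 0]
After op 5 (out_shuffle): [3 5 1 2 4 0]
After op 6 (out_shuffle): [3 2 5 4 1 0]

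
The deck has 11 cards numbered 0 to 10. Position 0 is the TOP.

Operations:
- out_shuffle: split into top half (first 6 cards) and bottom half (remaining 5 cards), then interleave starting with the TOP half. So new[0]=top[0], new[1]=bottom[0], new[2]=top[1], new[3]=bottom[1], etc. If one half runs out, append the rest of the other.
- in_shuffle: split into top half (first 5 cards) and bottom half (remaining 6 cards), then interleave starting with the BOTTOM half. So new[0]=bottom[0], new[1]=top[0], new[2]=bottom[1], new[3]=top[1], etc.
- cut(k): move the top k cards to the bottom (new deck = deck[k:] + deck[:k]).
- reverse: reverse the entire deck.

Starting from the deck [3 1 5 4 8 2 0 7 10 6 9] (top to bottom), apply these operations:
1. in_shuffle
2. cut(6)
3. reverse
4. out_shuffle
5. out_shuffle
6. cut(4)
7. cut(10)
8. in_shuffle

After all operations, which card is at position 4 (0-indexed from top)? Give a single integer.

Answer: 6

Derivation:
After op 1 (in_shuffle): [2 3 0 1 7 5 10 4 6 8 9]
After op 2 (cut(6)): [10 4 6 8 9 2 3 0 1 7 5]
After op 3 (reverse): [5 7 1 0 3 2 9 8 6 4 10]
After op 4 (out_shuffle): [5 9 7 8 1 6 0 4 3 10 2]
After op 5 (out_shuffle): [5 0 9 4 7 3 8 10 1 2 6]
After op 6 (cut(4)): [7 3 8 10 1 2 6 5 0 9 4]
After op 7 (cut(10)): [4 7 3 8 10 1 2 6 5 0 9]
After op 8 (in_shuffle): [1 4 2 7 6 3 5 8 0 10 9]
Position 4: card 6.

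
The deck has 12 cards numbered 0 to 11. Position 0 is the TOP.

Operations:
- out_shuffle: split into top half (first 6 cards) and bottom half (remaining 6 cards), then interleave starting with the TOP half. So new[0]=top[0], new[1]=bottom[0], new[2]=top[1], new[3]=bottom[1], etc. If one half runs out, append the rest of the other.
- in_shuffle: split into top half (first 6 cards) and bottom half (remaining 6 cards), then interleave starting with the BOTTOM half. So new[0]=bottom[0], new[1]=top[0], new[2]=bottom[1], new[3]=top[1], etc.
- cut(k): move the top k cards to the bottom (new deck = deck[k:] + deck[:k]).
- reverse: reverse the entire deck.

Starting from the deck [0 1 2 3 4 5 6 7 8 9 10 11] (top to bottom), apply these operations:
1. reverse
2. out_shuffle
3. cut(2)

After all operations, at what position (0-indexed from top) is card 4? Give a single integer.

After op 1 (reverse): [11 10 9 8 7 6 5 4 3 2 1 0]
After op 2 (out_shuffle): [11 5 10 4 9 3 8 2 7 1 6 0]
After op 3 (cut(2)): [10 4 9 3 8 2 7 1 6 0 11 5]
Card 4 is at position 1.

Answer: 1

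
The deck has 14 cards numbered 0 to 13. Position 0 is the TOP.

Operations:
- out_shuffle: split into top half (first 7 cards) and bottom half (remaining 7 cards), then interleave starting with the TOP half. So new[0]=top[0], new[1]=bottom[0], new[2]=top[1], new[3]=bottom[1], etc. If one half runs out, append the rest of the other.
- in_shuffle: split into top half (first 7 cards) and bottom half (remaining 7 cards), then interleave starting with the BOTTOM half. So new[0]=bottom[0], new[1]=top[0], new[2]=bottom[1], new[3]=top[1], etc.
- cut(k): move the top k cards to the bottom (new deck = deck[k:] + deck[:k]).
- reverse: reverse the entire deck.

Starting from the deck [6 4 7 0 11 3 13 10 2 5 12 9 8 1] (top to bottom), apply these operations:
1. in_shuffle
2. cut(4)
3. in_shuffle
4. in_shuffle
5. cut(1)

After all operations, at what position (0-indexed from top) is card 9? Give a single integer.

After op 1 (in_shuffle): [10 6 2 4 5 7 12 0 9 11 8 3 1 13]
After op 2 (cut(4)): [5 7 12 0 9 11 8 3 1 13 10 6 2 4]
After op 3 (in_shuffle): [3 5 1 7 13 12 10 0 6 9 2 11 4 8]
After op 4 (in_shuffle): [0 3 6 5 9 1 2 7 11 13 4 12 8 10]
After op 5 (cut(1)): [3 6 5 9 1 2 7 11 13 4 12 8 10 0]
Card 9 is at position 3.

Answer: 3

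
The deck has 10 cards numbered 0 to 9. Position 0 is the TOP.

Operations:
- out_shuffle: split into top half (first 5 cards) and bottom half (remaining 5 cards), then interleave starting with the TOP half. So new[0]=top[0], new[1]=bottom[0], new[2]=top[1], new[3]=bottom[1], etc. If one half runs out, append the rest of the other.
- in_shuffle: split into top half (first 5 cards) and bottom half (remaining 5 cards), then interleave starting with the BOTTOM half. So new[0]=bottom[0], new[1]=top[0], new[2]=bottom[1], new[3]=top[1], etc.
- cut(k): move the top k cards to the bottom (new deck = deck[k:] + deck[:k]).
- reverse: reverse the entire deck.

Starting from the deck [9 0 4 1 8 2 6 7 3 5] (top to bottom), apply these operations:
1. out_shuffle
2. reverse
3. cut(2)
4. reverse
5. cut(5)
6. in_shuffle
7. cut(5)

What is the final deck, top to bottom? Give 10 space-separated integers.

After op 1 (out_shuffle): [9 2 0 6 4 7 1 3 8 5]
After op 2 (reverse): [5 8 3 1 7 4 6 0 2 9]
After op 3 (cut(2)): [3 1 7 4 6 0 2 9 5 8]
After op 4 (reverse): [8 5 9 2 0 6 4 7 1 3]
After op 5 (cut(5)): [6 4 7 1 3 8 5 9 2 0]
After op 6 (in_shuffle): [8 6 5 4 9 7 2 1 0 3]
After op 7 (cut(5)): [7 2 1 0 3 8 6 5 4 9]

Answer: 7 2 1 0 3 8 6 5 4 9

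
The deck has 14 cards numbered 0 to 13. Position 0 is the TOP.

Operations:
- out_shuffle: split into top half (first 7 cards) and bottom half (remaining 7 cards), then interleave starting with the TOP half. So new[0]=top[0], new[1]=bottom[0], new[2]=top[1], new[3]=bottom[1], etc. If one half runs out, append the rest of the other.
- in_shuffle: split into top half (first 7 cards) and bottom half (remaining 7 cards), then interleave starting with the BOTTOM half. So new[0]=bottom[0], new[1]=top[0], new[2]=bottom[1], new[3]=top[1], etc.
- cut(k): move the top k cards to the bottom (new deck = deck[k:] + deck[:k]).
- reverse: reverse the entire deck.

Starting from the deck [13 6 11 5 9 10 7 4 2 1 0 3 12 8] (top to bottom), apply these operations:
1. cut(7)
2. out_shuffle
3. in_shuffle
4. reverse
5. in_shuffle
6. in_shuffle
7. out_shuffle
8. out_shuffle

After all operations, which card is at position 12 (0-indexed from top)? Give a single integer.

Answer: 0

Derivation:
After op 1 (cut(7)): [4 2 1 0 3 12 8 13 6 11 5 9 10 7]
After op 2 (out_shuffle): [4 13 2 6 1 11 0 5 3 9 12 10 8 7]
After op 3 (in_shuffle): [5 4 3 13 9 2 12 6 10 1 8 11 7 0]
After op 4 (reverse): [0 7 11 8 1 10 6 12 2 9 13 3 4 5]
After op 5 (in_shuffle): [12 0 2 7 9 11 13 8 3 1 4 10 5 6]
After op 6 (in_shuffle): [8 12 3 0 1 2 4 7 10 9 5 11 6 13]
After op 7 (out_shuffle): [8 7 12 10 3 9 0 5 1 11 2 6 4 13]
After op 8 (out_shuffle): [8 5 7 1 12 11 10 2 3 6 9 4 0 13]
Position 12: card 0.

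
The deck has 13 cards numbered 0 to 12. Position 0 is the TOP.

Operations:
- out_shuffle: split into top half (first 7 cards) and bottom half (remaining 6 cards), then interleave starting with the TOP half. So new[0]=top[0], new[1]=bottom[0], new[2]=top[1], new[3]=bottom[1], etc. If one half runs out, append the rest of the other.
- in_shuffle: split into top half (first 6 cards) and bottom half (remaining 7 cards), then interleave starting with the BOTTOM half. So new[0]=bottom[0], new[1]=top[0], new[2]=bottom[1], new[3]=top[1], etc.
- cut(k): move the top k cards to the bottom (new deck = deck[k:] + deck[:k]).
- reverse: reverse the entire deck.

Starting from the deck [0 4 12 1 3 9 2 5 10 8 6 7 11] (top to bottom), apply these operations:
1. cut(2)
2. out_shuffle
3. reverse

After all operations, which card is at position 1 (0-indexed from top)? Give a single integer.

After op 1 (cut(2)): [12 1 3 9 2 5 10 8 6 7 11 0 4]
After op 2 (out_shuffle): [12 8 1 6 3 7 9 11 2 0 5 4 10]
After op 3 (reverse): [10 4 5 0 2 11 9 7 3 6 1 8 12]
Position 1: card 4.

Answer: 4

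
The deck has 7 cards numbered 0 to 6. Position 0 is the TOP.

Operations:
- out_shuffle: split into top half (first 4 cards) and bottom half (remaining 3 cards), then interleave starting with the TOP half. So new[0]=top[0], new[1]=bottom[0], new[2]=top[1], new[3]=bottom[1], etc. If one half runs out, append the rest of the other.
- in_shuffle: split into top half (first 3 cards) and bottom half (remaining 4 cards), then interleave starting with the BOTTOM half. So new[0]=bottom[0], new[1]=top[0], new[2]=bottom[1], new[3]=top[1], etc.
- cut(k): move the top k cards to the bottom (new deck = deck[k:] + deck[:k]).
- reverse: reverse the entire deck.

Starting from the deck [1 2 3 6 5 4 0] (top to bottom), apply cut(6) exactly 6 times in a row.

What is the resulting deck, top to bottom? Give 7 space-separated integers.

Answer: 2 3 6 5 4 0 1

Derivation:
After op 1 (cut(6)): [0 1 2 3 6 5 4]
After op 2 (cut(6)): [4 0 1 2 3 6 5]
After op 3 (cut(6)): [5 4 0 1 2 3 6]
After op 4 (cut(6)): [6 5 4 0 1 2 3]
After op 5 (cut(6)): [3 6 5 4 0 1 2]
After op 6 (cut(6)): [2 3 6 5 4 0 1]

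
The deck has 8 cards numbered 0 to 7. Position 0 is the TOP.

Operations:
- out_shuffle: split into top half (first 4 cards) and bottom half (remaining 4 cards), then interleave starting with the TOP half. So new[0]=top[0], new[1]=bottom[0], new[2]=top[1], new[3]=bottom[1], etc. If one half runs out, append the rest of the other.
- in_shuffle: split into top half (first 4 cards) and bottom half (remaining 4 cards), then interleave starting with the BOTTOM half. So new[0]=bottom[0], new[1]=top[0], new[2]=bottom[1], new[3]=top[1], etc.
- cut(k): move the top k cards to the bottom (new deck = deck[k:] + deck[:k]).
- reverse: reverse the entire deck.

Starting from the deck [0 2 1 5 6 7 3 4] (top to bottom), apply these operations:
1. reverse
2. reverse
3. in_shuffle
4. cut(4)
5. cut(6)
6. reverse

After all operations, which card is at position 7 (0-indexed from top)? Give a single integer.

Answer: 7

Derivation:
After op 1 (reverse): [4 3 7 6 5 1 2 0]
After op 2 (reverse): [0 2 1 5 6 7 3 4]
After op 3 (in_shuffle): [6 0 7 2 3 1 4 5]
After op 4 (cut(4)): [3 1 4 5 6 0 7 2]
After op 5 (cut(6)): [7 2 3 1 4 5 6 0]
After op 6 (reverse): [0 6 5 4 1 3 2 7]
Position 7: card 7.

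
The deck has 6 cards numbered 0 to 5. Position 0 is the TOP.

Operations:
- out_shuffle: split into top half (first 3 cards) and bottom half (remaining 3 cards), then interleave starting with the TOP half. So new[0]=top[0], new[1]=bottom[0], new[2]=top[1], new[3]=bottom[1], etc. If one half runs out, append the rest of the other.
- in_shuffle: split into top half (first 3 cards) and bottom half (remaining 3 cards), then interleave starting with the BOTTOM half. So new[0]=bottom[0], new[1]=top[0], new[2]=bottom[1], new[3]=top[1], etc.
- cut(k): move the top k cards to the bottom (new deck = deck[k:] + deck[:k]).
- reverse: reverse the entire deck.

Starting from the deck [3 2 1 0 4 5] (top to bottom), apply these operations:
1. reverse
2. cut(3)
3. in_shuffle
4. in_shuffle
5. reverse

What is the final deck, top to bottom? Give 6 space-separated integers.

Answer: 4 3 1 0 5 2

Derivation:
After op 1 (reverse): [5 4 0 1 2 3]
After op 2 (cut(3)): [1 2 3 5 4 0]
After op 3 (in_shuffle): [5 1 4 2 0 3]
After op 4 (in_shuffle): [2 5 0 1 3 4]
After op 5 (reverse): [4 3 1 0 5 2]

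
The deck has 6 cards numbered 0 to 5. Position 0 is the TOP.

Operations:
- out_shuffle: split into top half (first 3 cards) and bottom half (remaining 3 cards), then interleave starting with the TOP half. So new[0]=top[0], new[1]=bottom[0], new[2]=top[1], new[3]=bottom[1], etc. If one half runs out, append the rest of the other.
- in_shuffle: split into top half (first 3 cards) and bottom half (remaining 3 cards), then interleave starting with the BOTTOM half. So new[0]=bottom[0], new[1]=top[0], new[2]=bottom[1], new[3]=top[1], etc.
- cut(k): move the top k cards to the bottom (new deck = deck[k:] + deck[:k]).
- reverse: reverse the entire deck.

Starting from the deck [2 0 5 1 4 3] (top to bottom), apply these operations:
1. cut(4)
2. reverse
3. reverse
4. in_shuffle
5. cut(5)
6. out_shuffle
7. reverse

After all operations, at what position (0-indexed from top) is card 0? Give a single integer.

Answer: 3

Derivation:
After op 1 (cut(4)): [4 3 2 0 5 1]
After op 2 (reverse): [1 5 0 2 3 4]
After op 3 (reverse): [4 3 2 0 5 1]
After op 4 (in_shuffle): [0 4 5 3 1 2]
After op 5 (cut(5)): [2 0 4 5 3 1]
After op 6 (out_shuffle): [2 5 0 3 4 1]
After op 7 (reverse): [1 4 3 0 5 2]
Card 0 is at position 3.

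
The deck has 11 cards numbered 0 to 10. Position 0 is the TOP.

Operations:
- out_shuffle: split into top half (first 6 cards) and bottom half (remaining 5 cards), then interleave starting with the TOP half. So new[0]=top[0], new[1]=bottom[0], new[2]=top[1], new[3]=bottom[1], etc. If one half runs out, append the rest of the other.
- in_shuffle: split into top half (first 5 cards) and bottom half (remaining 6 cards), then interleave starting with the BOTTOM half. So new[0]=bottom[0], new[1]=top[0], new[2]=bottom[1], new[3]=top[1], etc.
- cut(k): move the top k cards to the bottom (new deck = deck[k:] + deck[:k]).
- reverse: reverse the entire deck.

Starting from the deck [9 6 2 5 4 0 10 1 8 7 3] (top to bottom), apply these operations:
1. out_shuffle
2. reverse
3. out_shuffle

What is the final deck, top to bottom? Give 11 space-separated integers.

After op 1 (out_shuffle): [9 10 6 1 2 8 5 7 4 3 0]
After op 2 (reverse): [0 3 4 7 5 8 2 1 6 10 9]
After op 3 (out_shuffle): [0 2 3 1 4 6 7 10 5 9 8]

Answer: 0 2 3 1 4 6 7 10 5 9 8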